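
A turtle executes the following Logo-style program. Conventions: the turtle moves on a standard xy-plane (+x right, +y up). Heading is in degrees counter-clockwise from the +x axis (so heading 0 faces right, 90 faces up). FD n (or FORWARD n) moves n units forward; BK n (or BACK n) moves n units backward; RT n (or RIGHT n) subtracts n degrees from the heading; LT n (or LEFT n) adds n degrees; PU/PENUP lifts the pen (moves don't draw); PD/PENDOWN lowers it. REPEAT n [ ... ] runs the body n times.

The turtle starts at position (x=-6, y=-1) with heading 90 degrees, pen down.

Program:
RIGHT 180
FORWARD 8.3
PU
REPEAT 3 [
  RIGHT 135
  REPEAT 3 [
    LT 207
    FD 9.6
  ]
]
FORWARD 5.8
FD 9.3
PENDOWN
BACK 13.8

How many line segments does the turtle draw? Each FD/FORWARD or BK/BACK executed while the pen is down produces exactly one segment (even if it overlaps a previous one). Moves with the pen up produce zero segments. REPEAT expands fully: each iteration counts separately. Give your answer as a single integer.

Answer: 2

Derivation:
Executing turtle program step by step:
Start: pos=(-6,-1), heading=90, pen down
RT 180: heading 90 -> 270
FD 8.3: (-6,-1) -> (-6,-9.3) [heading=270, draw]
PU: pen up
REPEAT 3 [
  -- iteration 1/3 --
  RT 135: heading 270 -> 135
  REPEAT 3 [
    -- iteration 1/3 --
    LT 207: heading 135 -> 342
    FD 9.6: (-6,-9.3) -> (3.13,-12.267) [heading=342, move]
    -- iteration 2/3 --
    LT 207: heading 342 -> 189
    FD 9.6: (3.13,-12.267) -> (-6.352,-13.768) [heading=189, move]
    -- iteration 3/3 --
    LT 207: heading 189 -> 36
    FD 9.6: (-6.352,-13.768) -> (1.415,-8.126) [heading=36, move]
  ]
  -- iteration 2/3 --
  RT 135: heading 36 -> 261
  REPEAT 3 [
    -- iteration 1/3 --
    LT 207: heading 261 -> 108
    FD 9.6: (1.415,-8.126) -> (-1.552,1.005) [heading=108, move]
    -- iteration 2/3 --
    LT 207: heading 108 -> 315
    FD 9.6: (-1.552,1.005) -> (5.237,-5.784) [heading=315, move]
    -- iteration 3/3 --
    LT 207: heading 315 -> 162
    FD 9.6: (5.237,-5.784) -> (-3.894,-2.817) [heading=162, move]
  ]
  -- iteration 3/3 --
  RT 135: heading 162 -> 27
  REPEAT 3 [
    -- iteration 1/3 --
    LT 207: heading 27 -> 234
    FD 9.6: (-3.894,-2.817) -> (-9.536,-10.584) [heading=234, move]
    -- iteration 2/3 --
    LT 207: heading 234 -> 81
    FD 9.6: (-9.536,-10.584) -> (-8.035,-1.102) [heading=81, move]
    -- iteration 3/3 --
    LT 207: heading 81 -> 288
    FD 9.6: (-8.035,-1.102) -> (-5.068,-10.232) [heading=288, move]
  ]
]
FD 5.8: (-5.068,-10.232) -> (-3.276,-15.748) [heading=288, move]
FD 9.3: (-3.276,-15.748) -> (-0.402,-24.593) [heading=288, move]
PD: pen down
BK 13.8: (-0.402,-24.593) -> (-4.666,-11.468) [heading=288, draw]
Final: pos=(-4.666,-11.468), heading=288, 2 segment(s) drawn
Segments drawn: 2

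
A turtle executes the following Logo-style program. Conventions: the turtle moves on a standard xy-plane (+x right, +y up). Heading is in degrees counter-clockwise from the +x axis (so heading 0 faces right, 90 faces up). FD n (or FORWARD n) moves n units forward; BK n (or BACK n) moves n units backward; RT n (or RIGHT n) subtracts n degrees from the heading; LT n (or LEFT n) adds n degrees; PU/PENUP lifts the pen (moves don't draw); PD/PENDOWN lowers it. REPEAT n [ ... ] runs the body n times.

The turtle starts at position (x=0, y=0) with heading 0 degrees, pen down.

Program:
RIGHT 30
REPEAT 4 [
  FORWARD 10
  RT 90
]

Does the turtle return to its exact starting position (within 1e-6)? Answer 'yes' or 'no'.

Executing turtle program step by step:
Start: pos=(0,0), heading=0, pen down
RT 30: heading 0 -> 330
REPEAT 4 [
  -- iteration 1/4 --
  FD 10: (0,0) -> (8.66,-5) [heading=330, draw]
  RT 90: heading 330 -> 240
  -- iteration 2/4 --
  FD 10: (8.66,-5) -> (3.66,-13.66) [heading=240, draw]
  RT 90: heading 240 -> 150
  -- iteration 3/4 --
  FD 10: (3.66,-13.66) -> (-5,-8.66) [heading=150, draw]
  RT 90: heading 150 -> 60
  -- iteration 4/4 --
  FD 10: (-5,-8.66) -> (0,0) [heading=60, draw]
  RT 90: heading 60 -> 330
]
Final: pos=(0,0), heading=330, 4 segment(s) drawn

Start position: (0, 0)
Final position: (0, 0)
Distance = 0; < 1e-6 -> CLOSED

Answer: yes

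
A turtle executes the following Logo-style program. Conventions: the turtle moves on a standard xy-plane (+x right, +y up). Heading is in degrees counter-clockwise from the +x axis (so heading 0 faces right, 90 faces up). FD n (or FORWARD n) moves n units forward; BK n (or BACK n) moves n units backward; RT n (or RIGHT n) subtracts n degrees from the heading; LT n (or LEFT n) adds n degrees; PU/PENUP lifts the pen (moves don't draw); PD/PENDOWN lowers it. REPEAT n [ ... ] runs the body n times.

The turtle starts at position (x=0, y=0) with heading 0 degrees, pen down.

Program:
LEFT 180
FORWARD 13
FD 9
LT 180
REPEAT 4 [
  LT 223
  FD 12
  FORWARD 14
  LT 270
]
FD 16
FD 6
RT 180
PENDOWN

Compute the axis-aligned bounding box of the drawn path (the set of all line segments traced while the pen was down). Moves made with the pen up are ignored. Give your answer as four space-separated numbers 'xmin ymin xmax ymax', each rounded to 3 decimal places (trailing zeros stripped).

Answer: -56.845 -25.087 0 0.66

Derivation:
Executing turtle program step by step:
Start: pos=(0,0), heading=0, pen down
LT 180: heading 0 -> 180
FD 13: (0,0) -> (-13,0) [heading=180, draw]
FD 9: (-13,0) -> (-22,0) [heading=180, draw]
LT 180: heading 180 -> 0
REPEAT 4 [
  -- iteration 1/4 --
  LT 223: heading 0 -> 223
  FD 12: (-22,0) -> (-30.776,-8.184) [heading=223, draw]
  FD 14: (-30.776,-8.184) -> (-41.015,-17.732) [heading=223, draw]
  LT 270: heading 223 -> 133
  -- iteration 2/4 --
  LT 223: heading 133 -> 356
  FD 12: (-41.015,-17.732) -> (-29.044,-18.569) [heading=356, draw]
  FD 14: (-29.044,-18.569) -> (-15.079,-19.546) [heading=356, draw]
  LT 270: heading 356 -> 266
  -- iteration 3/4 --
  LT 223: heading 266 -> 129
  FD 12: (-15.079,-19.546) -> (-22.63,-10.22) [heading=129, draw]
  FD 14: (-22.63,-10.22) -> (-31.441,0.66) [heading=129, draw]
  LT 270: heading 129 -> 39
  -- iteration 4/4 --
  LT 223: heading 39 -> 262
  FD 12: (-31.441,0.66) -> (-33.111,-11.223) [heading=262, draw]
  FD 14: (-33.111,-11.223) -> (-35.059,-25.087) [heading=262, draw]
  LT 270: heading 262 -> 172
]
FD 16: (-35.059,-25.087) -> (-50.904,-22.86) [heading=172, draw]
FD 6: (-50.904,-22.86) -> (-56.845,-22.025) [heading=172, draw]
RT 180: heading 172 -> 352
PD: pen down
Final: pos=(-56.845,-22.025), heading=352, 12 segment(s) drawn

Segment endpoints: x in {-56.845, -50.904, -41.015, -35.059, -33.111, -31.441, -30.776, -29.044, -22.63, -22, -15.079, -13, 0}, y in {-25.087, -22.86, -22.025, -19.546, -18.569, -17.732, -11.223, -10.22, -8.184, 0, 0, 0, 0.66}
xmin=-56.845, ymin=-25.087, xmax=0, ymax=0.66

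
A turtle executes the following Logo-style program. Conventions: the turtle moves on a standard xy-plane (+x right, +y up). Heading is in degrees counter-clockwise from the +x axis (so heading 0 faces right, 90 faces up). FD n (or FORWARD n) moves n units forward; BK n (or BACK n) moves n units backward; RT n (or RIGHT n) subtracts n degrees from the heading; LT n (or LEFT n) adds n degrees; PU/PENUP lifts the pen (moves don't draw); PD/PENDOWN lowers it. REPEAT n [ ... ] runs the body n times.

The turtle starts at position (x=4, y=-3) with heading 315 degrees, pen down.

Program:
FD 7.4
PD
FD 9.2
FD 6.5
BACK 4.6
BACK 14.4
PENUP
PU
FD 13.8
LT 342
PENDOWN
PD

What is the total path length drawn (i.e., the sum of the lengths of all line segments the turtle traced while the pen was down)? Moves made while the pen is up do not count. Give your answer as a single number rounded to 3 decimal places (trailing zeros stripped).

Answer: 42.1

Derivation:
Executing turtle program step by step:
Start: pos=(4,-3), heading=315, pen down
FD 7.4: (4,-3) -> (9.233,-8.233) [heading=315, draw]
PD: pen down
FD 9.2: (9.233,-8.233) -> (15.738,-14.738) [heading=315, draw]
FD 6.5: (15.738,-14.738) -> (20.334,-19.334) [heading=315, draw]
BK 4.6: (20.334,-19.334) -> (17.081,-16.081) [heading=315, draw]
BK 14.4: (17.081,-16.081) -> (6.899,-5.899) [heading=315, draw]
PU: pen up
PU: pen up
FD 13.8: (6.899,-5.899) -> (16.657,-15.657) [heading=315, move]
LT 342: heading 315 -> 297
PD: pen down
PD: pen down
Final: pos=(16.657,-15.657), heading=297, 5 segment(s) drawn

Segment lengths:
  seg 1: (4,-3) -> (9.233,-8.233), length = 7.4
  seg 2: (9.233,-8.233) -> (15.738,-14.738), length = 9.2
  seg 3: (15.738,-14.738) -> (20.334,-19.334), length = 6.5
  seg 4: (20.334,-19.334) -> (17.081,-16.081), length = 4.6
  seg 5: (17.081,-16.081) -> (6.899,-5.899), length = 14.4
Total = 42.1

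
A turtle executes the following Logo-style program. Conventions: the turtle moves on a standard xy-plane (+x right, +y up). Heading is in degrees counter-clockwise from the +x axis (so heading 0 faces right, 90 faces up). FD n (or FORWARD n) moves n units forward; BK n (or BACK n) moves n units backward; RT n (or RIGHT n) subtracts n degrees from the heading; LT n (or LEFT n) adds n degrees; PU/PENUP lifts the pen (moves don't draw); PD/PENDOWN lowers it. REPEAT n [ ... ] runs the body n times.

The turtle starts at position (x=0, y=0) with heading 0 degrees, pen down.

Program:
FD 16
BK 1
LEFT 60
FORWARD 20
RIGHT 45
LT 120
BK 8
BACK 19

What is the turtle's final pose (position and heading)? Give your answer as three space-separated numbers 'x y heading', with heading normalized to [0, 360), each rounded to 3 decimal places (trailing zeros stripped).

Executing turtle program step by step:
Start: pos=(0,0), heading=0, pen down
FD 16: (0,0) -> (16,0) [heading=0, draw]
BK 1: (16,0) -> (15,0) [heading=0, draw]
LT 60: heading 0 -> 60
FD 20: (15,0) -> (25,17.321) [heading=60, draw]
RT 45: heading 60 -> 15
LT 120: heading 15 -> 135
BK 8: (25,17.321) -> (30.657,11.664) [heading=135, draw]
BK 19: (30.657,11.664) -> (44.092,-1.771) [heading=135, draw]
Final: pos=(44.092,-1.771), heading=135, 5 segment(s) drawn

Answer: 44.092 -1.771 135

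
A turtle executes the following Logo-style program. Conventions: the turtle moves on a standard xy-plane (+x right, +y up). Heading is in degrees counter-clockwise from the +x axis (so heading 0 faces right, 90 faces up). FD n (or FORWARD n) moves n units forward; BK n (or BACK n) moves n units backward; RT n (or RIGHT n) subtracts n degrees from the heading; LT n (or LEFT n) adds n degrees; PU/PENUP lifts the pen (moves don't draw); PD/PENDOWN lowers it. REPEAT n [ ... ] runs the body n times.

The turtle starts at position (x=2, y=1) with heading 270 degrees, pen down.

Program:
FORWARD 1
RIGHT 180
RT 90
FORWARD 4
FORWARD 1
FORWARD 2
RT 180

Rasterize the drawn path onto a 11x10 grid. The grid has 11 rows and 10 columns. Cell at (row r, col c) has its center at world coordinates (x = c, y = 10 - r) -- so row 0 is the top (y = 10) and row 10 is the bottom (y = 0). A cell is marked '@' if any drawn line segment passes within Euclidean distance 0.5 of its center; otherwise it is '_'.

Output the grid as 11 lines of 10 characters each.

Answer: __________
__________
__________
__________
__________
__________
__________
__________
__________
__@_______
__@@@@@@@@

Derivation:
Segment 0: (2,1) -> (2,0)
Segment 1: (2,0) -> (6,0)
Segment 2: (6,0) -> (7,0)
Segment 3: (7,0) -> (9,0)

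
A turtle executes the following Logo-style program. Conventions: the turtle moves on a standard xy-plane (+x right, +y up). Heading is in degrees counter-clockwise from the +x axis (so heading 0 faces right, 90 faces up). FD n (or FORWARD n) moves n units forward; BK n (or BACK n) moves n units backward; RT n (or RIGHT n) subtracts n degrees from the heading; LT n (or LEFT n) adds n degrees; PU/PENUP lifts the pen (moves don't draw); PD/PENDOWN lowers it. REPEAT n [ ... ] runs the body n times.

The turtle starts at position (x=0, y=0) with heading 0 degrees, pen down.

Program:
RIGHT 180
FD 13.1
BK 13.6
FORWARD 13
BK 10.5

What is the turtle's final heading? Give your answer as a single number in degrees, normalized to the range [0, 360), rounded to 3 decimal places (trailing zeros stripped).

Answer: 180

Derivation:
Executing turtle program step by step:
Start: pos=(0,0), heading=0, pen down
RT 180: heading 0 -> 180
FD 13.1: (0,0) -> (-13.1,0) [heading=180, draw]
BK 13.6: (-13.1,0) -> (0.5,0) [heading=180, draw]
FD 13: (0.5,0) -> (-12.5,0) [heading=180, draw]
BK 10.5: (-12.5,0) -> (-2,0) [heading=180, draw]
Final: pos=(-2,0), heading=180, 4 segment(s) drawn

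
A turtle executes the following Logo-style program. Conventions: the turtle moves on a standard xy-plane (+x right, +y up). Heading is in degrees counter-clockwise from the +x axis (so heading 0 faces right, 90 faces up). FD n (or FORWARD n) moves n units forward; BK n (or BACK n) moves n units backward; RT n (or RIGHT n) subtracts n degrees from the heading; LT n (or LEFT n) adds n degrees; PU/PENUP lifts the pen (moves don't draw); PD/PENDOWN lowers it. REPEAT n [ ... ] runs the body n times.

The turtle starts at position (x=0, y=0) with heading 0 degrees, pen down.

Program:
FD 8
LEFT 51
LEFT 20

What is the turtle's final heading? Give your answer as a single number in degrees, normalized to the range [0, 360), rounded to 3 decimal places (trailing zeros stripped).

Answer: 71

Derivation:
Executing turtle program step by step:
Start: pos=(0,0), heading=0, pen down
FD 8: (0,0) -> (8,0) [heading=0, draw]
LT 51: heading 0 -> 51
LT 20: heading 51 -> 71
Final: pos=(8,0), heading=71, 1 segment(s) drawn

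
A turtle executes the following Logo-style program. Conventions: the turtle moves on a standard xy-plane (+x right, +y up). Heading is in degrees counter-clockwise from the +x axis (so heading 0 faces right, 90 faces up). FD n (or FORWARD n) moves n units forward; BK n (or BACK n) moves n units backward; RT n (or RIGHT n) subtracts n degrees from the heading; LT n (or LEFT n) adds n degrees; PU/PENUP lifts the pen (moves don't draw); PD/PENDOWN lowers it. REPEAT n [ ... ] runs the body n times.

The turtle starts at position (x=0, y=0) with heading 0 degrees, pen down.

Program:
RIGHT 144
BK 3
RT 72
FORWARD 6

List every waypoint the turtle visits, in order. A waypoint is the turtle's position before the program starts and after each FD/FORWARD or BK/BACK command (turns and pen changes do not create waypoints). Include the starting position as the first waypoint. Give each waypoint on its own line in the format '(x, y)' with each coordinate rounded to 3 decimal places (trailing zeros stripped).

Answer: (0, 0)
(2.427, 1.763)
(-2.427, 5.29)

Derivation:
Executing turtle program step by step:
Start: pos=(0,0), heading=0, pen down
RT 144: heading 0 -> 216
BK 3: (0,0) -> (2.427,1.763) [heading=216, draw]
RT 72: heading 216 -> 144
FD 6: (2.427,1.763) -> (-2.427,5.29) [heading=144, draw]
Final: pos=(-2.427,5.29), heading=144, 2 segment(s) drawn
Waypoints (3 total):
(0, 0)
(2.427, 1.763)
(-2.427, 5.29)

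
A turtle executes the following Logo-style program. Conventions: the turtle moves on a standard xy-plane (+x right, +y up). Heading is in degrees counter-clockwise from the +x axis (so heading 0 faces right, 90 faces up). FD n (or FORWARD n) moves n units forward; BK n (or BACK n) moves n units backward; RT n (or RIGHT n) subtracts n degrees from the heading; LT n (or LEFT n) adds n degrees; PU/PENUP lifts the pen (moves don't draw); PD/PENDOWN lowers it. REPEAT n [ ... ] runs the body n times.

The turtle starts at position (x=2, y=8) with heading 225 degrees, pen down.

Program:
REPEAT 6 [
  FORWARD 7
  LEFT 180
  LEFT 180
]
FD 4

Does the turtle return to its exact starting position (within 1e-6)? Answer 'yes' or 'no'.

Answer: no

Derivation:
Executing turtle program step by step:
Start: pos=(2,8), heading=225, pen down
REPEAT 6 [
  -- iteration 1/6 --
  FD 7: (2,8) -> (-2.95,3.05) [heading=225, draw]
  LT 180: heading 225 -> 45
  LT 180: heading 45 -> 225
  -- iteration 2/6 --
  FD 7: (-2.95,3.05) -> (-7.899,-1.899) [heading=225, draw]
  LT 180: heading 225 -> 45
  LT 180: heading 45 -> 225
  -- iteration 3/6 --
  FD 7: (-7.899,-1.899) -> (-12.849,-6.849) [heading=225, draw]
  LT 180: heading 225 -> 45
  LT 180: heading 45 -> 225
  -- iteration 4/6 --
  FD 7: (-12.849,-6.849) -> (-17.799,-11.799) [heading=225, draw]
  LT 180: heading 225 -> 45
  LT 180: heading 45 -> 225
  -- iteration 5/6 --
  FD 7: (-17.799,-11.799) -> (-22.749,-16.749) [heading=225, draw]
  LT 180: heading 225 -> 45
  LT 180: heading 45 -> 225
  -- iteration 6/6 --
  FD 7: (-22.749,-16.749) -> (-27.698,-21.698) [heading=225, draw]
  LT 180: heading 225 -> 45
  LT 180: heading 45 -> 225
]
FD 4: (-27.698,-21.698) -> (-30.527,-24.527) [heading=225, draw]
Final: pos=(-30.527,-24.527), heading=225, 7 segment(s) drawn

Start position: (2, 8)
Final position: (-30.527, -24.527)
Distance = 46; >= 1e-6 -> NOT closed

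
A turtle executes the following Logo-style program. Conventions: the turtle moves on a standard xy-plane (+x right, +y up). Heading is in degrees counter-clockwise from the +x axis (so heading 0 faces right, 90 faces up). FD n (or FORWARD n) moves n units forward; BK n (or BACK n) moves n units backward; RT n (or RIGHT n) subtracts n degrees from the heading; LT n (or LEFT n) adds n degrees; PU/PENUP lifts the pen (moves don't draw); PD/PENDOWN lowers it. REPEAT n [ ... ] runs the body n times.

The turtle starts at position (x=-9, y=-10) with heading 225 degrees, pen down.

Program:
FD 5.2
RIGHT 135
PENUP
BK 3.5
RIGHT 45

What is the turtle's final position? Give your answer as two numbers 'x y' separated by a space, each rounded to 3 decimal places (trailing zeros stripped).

Executing turtle program step by step:
Start: pos=(-9,-10), heading=225, pen down
FD 5.2: (-9,-10) -> (-12.677,-13.677) [heading=225, draw]
RT 135: heading 225 -> 90
PU: pen up
BK 3.5: (-12.677,-13.677) -> (-12.677,-17.177) [heading=90, move]
RT 45: heading 90 -> 45
Final: pos=(-12.677,-17.177), heading=45, 1 segment(s) drawn

Answer: -12.677 -17.177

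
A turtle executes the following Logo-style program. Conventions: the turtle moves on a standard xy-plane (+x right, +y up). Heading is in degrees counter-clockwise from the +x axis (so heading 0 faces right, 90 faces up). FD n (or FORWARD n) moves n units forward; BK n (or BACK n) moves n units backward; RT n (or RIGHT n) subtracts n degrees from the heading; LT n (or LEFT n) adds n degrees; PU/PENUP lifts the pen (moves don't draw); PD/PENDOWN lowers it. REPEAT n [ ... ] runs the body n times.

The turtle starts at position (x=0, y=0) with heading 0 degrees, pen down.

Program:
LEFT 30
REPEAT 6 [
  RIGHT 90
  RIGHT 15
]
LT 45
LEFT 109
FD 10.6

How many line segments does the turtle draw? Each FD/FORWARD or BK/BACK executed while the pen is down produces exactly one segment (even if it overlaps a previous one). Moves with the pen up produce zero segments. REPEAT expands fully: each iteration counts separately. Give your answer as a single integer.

Answer: 1

Derivation:
Executing turtle program step by step:
Start: pos=(0,0), heading=0, pen down
LT 30: heading 0 -> 30
REPEAT 6 [
  -- iteration 1/6 --
  RT 90: heading 30 -> 300
  RT 15: heading 300 -> 285
  -- iteration 2/6 --
  RT 90: heading 285 -> 195
  RT 15: heading 195 -> 180
  -- iteration 3/6 --
  RT 90: heading 180 -> 90
  RT 15: heading 90 -> 75
  -- iteration 4/6 --
  RT 90: heading 75 -> 345
  RT 15: heading 345 -> 330
  -- iteration 5/6 --
  RT 90: heading 330 -> 240
  RT 15: heading 240 -> 225
  -- iteration 6/6 --
  RT 90: heading 225 -> 135
  RT 15: heading 135 -> 120
]
LT 45: heading 120 -> 165
LT 109: heading 165 -> 274
FD 10.6: (0,0) -> (0.739,-10.574) [heading=274, draw]
Final: pos=(0.739,-10.574), heading=274, 1 segment(s) drawn
Segments drawn: 1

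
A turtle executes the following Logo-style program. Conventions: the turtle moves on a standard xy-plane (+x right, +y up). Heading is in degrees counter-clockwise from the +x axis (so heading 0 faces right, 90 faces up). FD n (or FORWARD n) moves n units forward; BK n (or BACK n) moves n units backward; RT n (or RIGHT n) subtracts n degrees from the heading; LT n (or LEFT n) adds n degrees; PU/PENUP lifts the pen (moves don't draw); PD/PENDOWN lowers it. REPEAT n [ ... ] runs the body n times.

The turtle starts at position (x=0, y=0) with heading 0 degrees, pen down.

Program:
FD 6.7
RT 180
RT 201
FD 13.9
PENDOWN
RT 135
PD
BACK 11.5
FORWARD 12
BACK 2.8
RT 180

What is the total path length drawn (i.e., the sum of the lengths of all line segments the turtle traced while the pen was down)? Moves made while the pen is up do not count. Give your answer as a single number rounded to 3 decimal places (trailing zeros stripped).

Answer: 46.9

Derivation:
Executing turtle program step by step:
Start: pos=(0,0), heading=0, pen down
FD 6.7: (0,0) -> (6.7,0) [heading=0, draw]
RT 180: heading 0 -> 180
RT 201: heading 180 -> 339
FD 13.9: (6.7,0) -> (19.677,-4.981) [heading=339, draw]
PD: pen down
RT 135: heading 339 -> 204
PD: pen down
BK 11.5: (19.677,-4.981) -> (30.183,-0.304) [heading=204, draw]
FD 12: (30.183,-0.304) -> (19.22,-5.185) [heading=204, draw]
BK 2.8: (19.22,-5.185) -> (21.778,-4.046) [heading=204, draw]
RT 180: heading 204 -> 24
Final: pos=(21.778,-4.046), heading=24, 5 segment(s) drawn

Segment lengths:
  seg 1: (0,0) -> (6.7,0), length = 6.7
  seg 2: (6.7,0) -> (19.677,-4.981), length = 13.9
  seg 3: (19.677,-4.981) -> (30.183,-0.304), length = 11.5
  seg 4: (30.183,-0.304) -> (19.22,-5.185), length = 12
  seg 5: (19.22,-5.185) -> (21.778,-4.046), length = 2.8
Total = 46.9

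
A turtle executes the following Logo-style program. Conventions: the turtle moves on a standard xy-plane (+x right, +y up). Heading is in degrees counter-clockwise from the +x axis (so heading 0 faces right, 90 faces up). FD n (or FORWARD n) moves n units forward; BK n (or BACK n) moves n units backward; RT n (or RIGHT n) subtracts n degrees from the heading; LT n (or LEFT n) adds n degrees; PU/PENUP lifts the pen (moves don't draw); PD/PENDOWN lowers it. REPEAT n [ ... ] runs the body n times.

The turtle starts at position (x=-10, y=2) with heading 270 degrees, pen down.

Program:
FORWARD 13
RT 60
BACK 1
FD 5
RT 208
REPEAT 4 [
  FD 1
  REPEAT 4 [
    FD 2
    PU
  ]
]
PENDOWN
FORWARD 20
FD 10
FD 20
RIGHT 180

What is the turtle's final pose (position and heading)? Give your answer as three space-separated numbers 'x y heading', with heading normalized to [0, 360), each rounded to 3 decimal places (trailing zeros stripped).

Executing turtle program step by step:
Start: pos=(-10,2), heading=270, pen down
FD 13: (-10,2) -> (-10,-11) [heading=270, draw]
RT 60: heading 270 -> 210
BK 1: (-10,-11) -> (-9.134,-10.5) [heading=210, draw]
FD 5: (-9.134,-10.5) -> (-13.464,-13) [heading=210, draw]
RT 208: heading 210 -> 2
REPEAT 4 [
  -- iteration 1/4 --
  FD 1: (-13.464,-13) -> (-12.465,-12.965) [heading=2, draw]
  REPEAT 4 [
    -- iteration 1/4 --
    FD 2: (-12.465,-12.965) -> (-10.466,-12.895) [heading=2, draw]
    PU: pen up
    -- iteration 2/4 --
    FD 2: (-10.466,-12.895) -> (-8.467,-12.826) [heading=2, move]
    PU: pen up
    -- iteration 3/4 --
    FD 2: (-8.467,-12.826) -> (-6.468,-12.756) [heading=2, move]
    PU: pen up
    -- iteration 4/4 --
    FD 2: (-6.468,-12.756) -> (-4.47,-12.686) [heading=2, move]
    PU: pen up
  ]
  -- iteration 2/4 --
  FD 1: (-4.47,-12.686) -> (-3.47,-12.651) [heading=2, move]
  REPEAT 4 [
    -- iteration 1/4 --
    FD 2: (-3.47,-12.651) -> (-1.471,-12.581) [heading=2, move]
    PU: pen up
    -- iteration 2/4 --
    FD 2: (-1.471,-12.581) -> (0.527,-12.511) [heading=2, move]
    PU: pen up
    -- iteration 3/4 --
    FD 2: (0.527,-12.511) -> (2.526,-12.442) [heading=2, move]
    PU: pen up
    -- iteration 4/4 --
    FD 2: (2.526,-12.442) -> (4.525,-12.372) [heading=2, move]
    PU: pen up
  ]
  -- iteration 3/4 --
  FD 1: (4.525,-12.372) -> (5.524,-12.337) [heading=2, move]
  REPEAT 4 [
    -- iteration 1/4 --
    FD 2: (5.524,-12.337) -> (7.523,-12.267) [heading=2, move]
    PU: pen up
    -- iteration 2/4 --
    FD 2: (7.523,-12.267) -> (9.522,-12.197) [heading=2, move]
    PU: pen up
    -- iteration 3/4 --
    FD 2: (9.522,-12.197) -> (11.521,-12.128) [heading=2, move]
    PU: pen up
    -- iteration 4/4 --
    FD 2: (11.521,-12.128) -> (13.519,-12.058) [heading=2, move]
    PU: pen up
  ]
  -- iteration 4/4 --
  FD 1: (13.519,-12.058) -> (14.519,-12.023) [heading=2, move]
  REPEAT 4 [
    -- iteration 1/4 --
    FD 2: (14.519,-12.023) -> (16.518,-11.953) [heading=2, move]
    PU: pen up
    -- iteration 2/4 --
    FD 2: (16.518,-11.953) -> (18.516,-11.883) [heading=2, move]
    PU: pen up
    -- iteration 3/4 --
    FD 2: (18.516,-11.883) -> (20.515,-11.813) [heading=2, move]
    PU: pen up
    -- iteration 4/4 --
    FD 2: (20.515,-11.813) -> (22.514,-11.744) [heading=2, move]
    PU: pen up
  ]
]
PD: pen down
FD 20: (22.514,-11.744) -> (42.502,-11.046) [heading=2, draw]
FD 10: (42.502,-11.046) -> (52.496,-10.697) [heading=2, draw]
FD 20: (52.496,-10.697) -> (72.484,-9.999) [heading=2, draw]
RT 180: heading 2 -> 182
Final: pos=(72.484,-9.999), heading=182, 8 segment(s) drawn

Answer: 72.484 -9.999 182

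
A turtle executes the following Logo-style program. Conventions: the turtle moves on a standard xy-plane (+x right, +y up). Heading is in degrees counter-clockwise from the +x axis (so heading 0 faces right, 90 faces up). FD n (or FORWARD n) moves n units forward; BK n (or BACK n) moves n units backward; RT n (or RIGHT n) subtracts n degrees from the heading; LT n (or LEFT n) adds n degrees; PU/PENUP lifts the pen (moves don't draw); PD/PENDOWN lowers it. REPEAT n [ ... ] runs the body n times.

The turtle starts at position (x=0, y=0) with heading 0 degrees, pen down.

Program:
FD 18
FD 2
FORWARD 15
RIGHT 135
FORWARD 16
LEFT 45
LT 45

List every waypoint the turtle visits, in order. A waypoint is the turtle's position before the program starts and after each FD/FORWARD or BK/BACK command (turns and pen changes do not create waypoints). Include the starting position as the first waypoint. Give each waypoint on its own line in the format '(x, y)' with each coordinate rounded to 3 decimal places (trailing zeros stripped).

Answer: (0, 0)
(18, 0)
(20, 0)
(35, 0)
(23.686, -11.314)

Derivation:
Executing turtle program step by step:
Start: pos=(0,0), heading=0, pen down
FD 18: (0,0) -> (18,0) [heading=0, draw]
FD 2: (18,0) -> (20,0) [heading=0, draw]
FD 15: (20,0) -> (35,0) [heading=0, draw]
RT 135: heading 0 -> 225
FD 16: (35,0) -> (23.686,-11.314) [heading=225, draw]
LT 45: heading 225 -> 270
LT 45: heading 270 -> 315
Final: pos=(23.686,-11.314), heading=315, 4 segment(s) drawn
Waypoints (5 total):
(0, 0)
(18, 0)
(20, 0)
(35, 0)
(23.686, -11.314)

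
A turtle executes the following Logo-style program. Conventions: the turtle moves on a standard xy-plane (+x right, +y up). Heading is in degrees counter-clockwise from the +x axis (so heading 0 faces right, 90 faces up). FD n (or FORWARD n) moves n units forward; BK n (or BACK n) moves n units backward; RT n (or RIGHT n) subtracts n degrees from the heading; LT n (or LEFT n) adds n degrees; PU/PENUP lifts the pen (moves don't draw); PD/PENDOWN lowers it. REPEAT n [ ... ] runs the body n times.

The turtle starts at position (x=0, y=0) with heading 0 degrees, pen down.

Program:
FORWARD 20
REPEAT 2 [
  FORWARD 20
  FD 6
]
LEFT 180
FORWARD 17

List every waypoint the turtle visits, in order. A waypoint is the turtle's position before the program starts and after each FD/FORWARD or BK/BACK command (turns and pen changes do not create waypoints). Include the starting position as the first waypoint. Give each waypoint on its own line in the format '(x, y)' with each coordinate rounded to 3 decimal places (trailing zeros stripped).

Executing turtle program step by step:
Start: pos=(0,0), heading=0, pen down
FD 20: (0,0) -> (20,0) [heading=0, draw]
REPEAT 2 [
  -- iteration 1/2 --
  FD 20: (20,0) -> (40,0) [heading=0, draw]
  FD 6: (40,0) -> (46,0) [heading=0, draw]
  -- iteration 2/2 --
  FD 20: (46,0) -> (66,0) [heading=0, draw]
  FD 6: (66,0) -> (72,0) [heading=0, draw]
]
LT 180: heading 0 -> 180
FD 17: (72,0) -> (55,0) [heading=180, draw]
Final: pos=(55,0), heading=180, 6 segment(s) drawn
Waypoints (7 total):
(0, 0)
(20, 0)
(40, 0)
(46, 0)
(66, 0)
(72, 0)
(55, 0)

Answer: (0, 0)
(20, 0)
(40, 0)
(46, 0)
(66, 0)
(72, 0)
(55, 0)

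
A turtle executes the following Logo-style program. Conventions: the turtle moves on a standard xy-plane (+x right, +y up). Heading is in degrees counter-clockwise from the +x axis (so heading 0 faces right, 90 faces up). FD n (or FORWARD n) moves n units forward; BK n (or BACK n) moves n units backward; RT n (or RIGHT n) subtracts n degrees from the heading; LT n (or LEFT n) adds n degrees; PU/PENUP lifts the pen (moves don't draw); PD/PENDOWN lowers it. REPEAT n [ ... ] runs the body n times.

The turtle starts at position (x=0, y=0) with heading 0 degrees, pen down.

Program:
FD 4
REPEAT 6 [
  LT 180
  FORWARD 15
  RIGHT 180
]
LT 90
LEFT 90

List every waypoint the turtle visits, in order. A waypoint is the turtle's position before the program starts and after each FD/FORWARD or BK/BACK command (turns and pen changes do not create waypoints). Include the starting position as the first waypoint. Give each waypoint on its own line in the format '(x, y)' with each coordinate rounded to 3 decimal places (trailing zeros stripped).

Answer: (0, 0)
(4, 0)
(-11, 0)
(-26, 0)
(-41, 0)
(-56, 0)
(-71, 0)
(-86, 0)

Derivation:
Executing turtle program step by step:
Start: pos=(0,0), heading=0, pen down
FD 4: (0,0) -> (4,0) [heading=0, draw]
REPEAT 6 [
  -- iteration 1/6 --
  LT 180: heading 0 -> 180
  FD 15: (4,0) -> (-11,0) [heading=180, draw]
  RT 180: heading 180 -> 0
  -- iteration 2/6 --
  LT 180: heading 0 -> 180
  FD 15: (-11,0) -> (-26,0) [heading=180, draw]
  RT 180: heading 180 -> 0
  -- iteration 3/6 --
  LT 180: heading 0 -> 180
  FD 15: (-26,0) -> (-41,0) [heading=180, draw]
  RT 180: heading 180 -> 0
  -- iteration 4/6 --
  LT 180: heading 0 -> 180
  FD 15: (-41,0) -> (-56,0) [heading=180, draw]
  RT 180: heading 180 -> 0
  -- iteration 5/6 --
  LT 180: heading 0 -> 180
  FD 15: (-56,0) -> (-71,0) [heading=180, draw]
  RT 180: heading 180 -> 0
  -- iteration 6/6 --
  LT 180: heading 0 -> 180
  FD 15: (-71,0) -> (-86,0) [heading=180, draw]
  RT 180: heading 180 -> 0
]
LT 90: heading 0 -> 90
LT 90: heading 90 -> 180
Final: pos=(-86,0), heading=180, 7 segment(s) drawn
Waypoints (8 total):
(0, 0)
(4, 0)
(-11, 0)
(-26, 0)
(-41, 0)
(-56, 0)
(-71, 0)
(-86, 0)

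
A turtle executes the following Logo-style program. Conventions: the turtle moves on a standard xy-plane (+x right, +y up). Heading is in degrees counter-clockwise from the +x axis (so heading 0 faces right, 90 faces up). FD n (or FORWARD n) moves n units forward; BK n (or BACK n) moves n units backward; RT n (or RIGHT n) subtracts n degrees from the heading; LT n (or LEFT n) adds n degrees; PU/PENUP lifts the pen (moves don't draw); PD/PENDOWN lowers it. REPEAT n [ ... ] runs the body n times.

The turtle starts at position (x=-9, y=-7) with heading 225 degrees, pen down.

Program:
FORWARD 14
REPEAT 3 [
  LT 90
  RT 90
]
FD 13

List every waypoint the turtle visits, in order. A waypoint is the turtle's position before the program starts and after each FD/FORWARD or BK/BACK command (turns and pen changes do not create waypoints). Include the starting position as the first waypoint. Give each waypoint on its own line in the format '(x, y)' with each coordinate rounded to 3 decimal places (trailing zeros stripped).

Answer: (-9, -7)
(-18.899, -16.899)
(-28.092, -26.092)

Derivation:
Executing turtle program step by step:
Start: pos=(-9,-7), heading=225, pen down
FD 14: (-9,-7) -> (-18.899,-16.899) [heading=225, draw]
REPEAT 3 [
  -- iteration 1/3 --
  LT 90: heading 225 -> 315
  RT 90: heading 315 -> 225
  -- iteration 2/3 --
  LT 90: heading 225 -> 315
  RT 90: heading 315 -> 225
  -- iteration 3/3 --
  LT 90: heading 225 -> 315
  RT 90: heading 315 -> 225
]
FD 13: (-18.899,-16.899) -> (-28.092,-26.092) [heading=225, draw]
Final: pos=(-28.092,-26.092), heading=225, 2 segment(s) drawn
Waypoints (3 total):
(-9, -7)
(-18.899, -16.899)
(-28.092, -26.092)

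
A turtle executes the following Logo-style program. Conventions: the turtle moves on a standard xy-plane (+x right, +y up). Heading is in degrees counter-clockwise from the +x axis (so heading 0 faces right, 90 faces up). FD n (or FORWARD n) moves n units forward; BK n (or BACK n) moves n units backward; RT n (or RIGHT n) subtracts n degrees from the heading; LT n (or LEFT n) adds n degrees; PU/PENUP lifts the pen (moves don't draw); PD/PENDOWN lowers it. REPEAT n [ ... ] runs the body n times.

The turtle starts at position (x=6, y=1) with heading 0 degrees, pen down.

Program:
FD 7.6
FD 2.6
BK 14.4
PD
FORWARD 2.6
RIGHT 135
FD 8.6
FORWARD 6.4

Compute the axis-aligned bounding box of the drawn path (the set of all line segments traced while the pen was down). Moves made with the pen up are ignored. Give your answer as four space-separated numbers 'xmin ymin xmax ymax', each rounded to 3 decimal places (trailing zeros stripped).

Executing turtle program step by step:
Start: pos=(6,1), heading=0, pen down
FD 7.6: (6,1) -> (13.6,1) [heading=0, draw]
FD 2.6: (13.6,1) -> (16.2,1) [heading=0, draw]
BK 14.4: (16.2,1) -> (1.8,1) [heading=0, draw]
PD: pen down
FD 2.6: (1.8,1) -> (4.4,1) [heading=0, draw]
RT 135: heading 0 -> 225
FD 8.6: (4.4,1) -> (-1.681,-5.081) [heading=225, draw]
FD 6.4: (-1.681,-5.081) -> (-6.207,-9.607) [heading=225, draw]
Final: pos=(-6.207,-9.607), heading=225, 6 segment(s) drawn

Segment endpoints: x in {-6.207, -1.681, 1.8, 4.4, 6, 13.6, 16.2}, y in {-9.607, -5.081, 1}
xmin=-6.207, ymin=-9.607, xmax=16.2, ymax=1

Answer: -6.207 -9.607 16.2 1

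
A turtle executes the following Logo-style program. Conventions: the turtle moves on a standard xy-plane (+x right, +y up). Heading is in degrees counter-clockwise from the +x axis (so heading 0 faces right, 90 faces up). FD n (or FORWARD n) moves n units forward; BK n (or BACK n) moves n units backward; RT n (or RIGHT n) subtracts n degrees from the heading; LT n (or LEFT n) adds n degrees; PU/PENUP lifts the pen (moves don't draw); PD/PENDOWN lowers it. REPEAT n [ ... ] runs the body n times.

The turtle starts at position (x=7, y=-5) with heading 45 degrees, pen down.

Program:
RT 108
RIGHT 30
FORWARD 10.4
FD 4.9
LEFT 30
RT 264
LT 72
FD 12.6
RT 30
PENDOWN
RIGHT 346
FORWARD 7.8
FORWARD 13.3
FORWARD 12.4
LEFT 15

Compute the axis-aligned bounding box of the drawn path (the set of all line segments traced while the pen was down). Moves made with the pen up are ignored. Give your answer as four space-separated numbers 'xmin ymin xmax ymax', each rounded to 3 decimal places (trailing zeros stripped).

Executing turtle program step by step:
Start: pos=(7,-5), heading=45, pen down
RT 108: heading 45 -> 297
RT 30: heading 297 -> 267
FD 10.4: (7,-5) -> (6.456,-15.386) [heading=267, draw]
FD 4.9: (6.456,-15.386) -> (6.199,-20.279) [heading=267, draw]
LT 30: heading 267 -> 297
RT 264: heading 297 -> 33
LT 72: heading 33 -> 105
FD 12.6: (6.199,-20.279) -> (2.938,-8.108) [heading=105, draw]
RT 30: heading 105 -> 75
PD: pen down
RT 346: heading 75 -> 89
FD 7.8: (2.938,-8.108) -> (3.074,-0.31) [heading=89, draw]
FD 13.3: (3.074,-0.31) -> (3.306,12.988) [heading=89, draw]
FD 12.4: (3.306,12.988) -> (3.523,25.387) [heading=89, draw]
LT 15: heading 89 -> 104
Final: pos=(3.523,25.387), heading=104, 6 segment(s) drawn

Segment endpoints: x in {2.938, 3.074, 3.306, 3.523, 6.199, 6.456, 7}, y in {-20.279, -15.386, -8.108, -5, -0.31, 12.988, 25.387}
xmin=2.938, ymin=-20.279, xmax=7, ymax=25.387

Answer: 2.938 -20.279 7 25.387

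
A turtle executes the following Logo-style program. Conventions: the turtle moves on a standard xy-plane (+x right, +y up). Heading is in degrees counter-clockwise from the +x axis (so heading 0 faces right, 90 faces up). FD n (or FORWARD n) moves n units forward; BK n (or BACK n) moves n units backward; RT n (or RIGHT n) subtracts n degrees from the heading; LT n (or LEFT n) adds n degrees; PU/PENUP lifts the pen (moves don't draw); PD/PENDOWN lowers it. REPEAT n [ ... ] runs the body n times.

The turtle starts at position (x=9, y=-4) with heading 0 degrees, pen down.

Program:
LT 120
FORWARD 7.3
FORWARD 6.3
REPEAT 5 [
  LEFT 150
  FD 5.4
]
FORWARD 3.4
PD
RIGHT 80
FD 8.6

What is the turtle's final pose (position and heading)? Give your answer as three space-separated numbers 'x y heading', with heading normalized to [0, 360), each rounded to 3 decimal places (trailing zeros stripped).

Answer: 0.944 16.836 70

Derivation:
Executing turtle program step by step:
Start: pos=(9,-4), heading=0, pen down
LT 120: heading 0 -> 120
FD 7.3: (9,-4) -> (5.35,2.322) [heading=120, draw]
FD 6.3: (5.35,2.322) -> (2.2,7.778) [heading=120, draw]
REPEAT 5 [
  -- iteration 1/5 --
  LT 150: heading 120 -> 270
  FD 5.4: (2.2,7.778) -> (2.2,2.378) [heading=270, draw]
  -- iteration 2/5 --
  LT 150: heading 270 -> 60
  FD 5.4: (2.2,2.378) -> (4.9,7.054) [heading=60, draw]
  -- iteration 3/5 --
  LT 150: heading 60 -> 210
  FD 5.4: (4.9,7.054) -> (0.223,4.354) [heading=210, draw]
  -- iteration 4/5 --
  LT 150: heading 210 -> 0
  FD 5.4: (0.223,4.354) -> (5.623,4.354) [heading=0, draw]
  -- iteration 5/5 --
  LT 150: heading 0 -> 150
  FD 5.4: (5.623,4.354) -> (0.947,7.054) [heading=150, draw]
]
FD 3.4: (0.947,7.054) -> (-1.998,8.754) [heading=150, draw]
PD: pen down
RT 80: heading 150 -> 70
FD 8.6: (-1.998,8.754) -> (0.944,16.836) [heading=70, draw]
Final: pos=(0.944,16.836), heading=70, 9 segment(s) drawn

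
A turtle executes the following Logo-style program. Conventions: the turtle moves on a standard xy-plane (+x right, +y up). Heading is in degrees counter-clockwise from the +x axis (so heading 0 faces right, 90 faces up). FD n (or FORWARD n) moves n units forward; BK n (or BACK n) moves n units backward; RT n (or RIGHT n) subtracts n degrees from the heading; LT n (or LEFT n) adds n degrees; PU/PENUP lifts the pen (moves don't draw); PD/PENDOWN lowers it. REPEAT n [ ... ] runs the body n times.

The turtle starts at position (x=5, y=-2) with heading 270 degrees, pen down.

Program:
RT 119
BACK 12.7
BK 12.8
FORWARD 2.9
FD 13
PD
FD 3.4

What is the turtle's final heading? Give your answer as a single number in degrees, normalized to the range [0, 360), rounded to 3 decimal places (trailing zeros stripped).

Answer: 151

Derivation:
Executing turtle program step by step:
Start: pos=(5,-2), heading=270, pen down
RT 119: heading 270 -> 151
BK 12.7: (5,-2) -> (16.108,-8.157) [heading=151, draw]
BK 12.8: (16.108,-8.157) -> (27.303,-14.363) [heading=151, draw]
FD 2.9: (27.303,-14.363) -> (24.766,-12.957) [heading=151, draw]
FD 13: (24.766,-12.957) -> (13.396,-6.654) [heading=151, draw]
PD: pen down
FD 3.4: (13.396,-6.654) -> (10.423,-5.006) [heading=151, draw]
Final: pos=(10.423,-5.006), heading=151, 5 segment(s) drawn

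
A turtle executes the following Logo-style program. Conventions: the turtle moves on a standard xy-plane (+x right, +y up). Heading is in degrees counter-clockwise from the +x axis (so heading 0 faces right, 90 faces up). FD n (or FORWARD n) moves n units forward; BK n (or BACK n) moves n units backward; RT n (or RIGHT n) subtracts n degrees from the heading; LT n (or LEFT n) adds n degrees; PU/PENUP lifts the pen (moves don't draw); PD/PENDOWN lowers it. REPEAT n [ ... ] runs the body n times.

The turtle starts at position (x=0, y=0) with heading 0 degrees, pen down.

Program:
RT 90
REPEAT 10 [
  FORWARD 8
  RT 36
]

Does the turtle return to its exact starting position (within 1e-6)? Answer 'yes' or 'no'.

Executing turtle program step by step:
Start: pos=(0,0), heading=0, pen down
RT 90: heading 0 -> 270
REPEAT 10 [
  -- iteration 1/10 --
  FD 8: (0,0) -> (0,-8) [heading=270, draw]
  RT 36: heading 270 -> 234
  -- iteration 2/10 --
  FD 8: (0,-8) -> (-4.702,-14.472) [heading=234, draw]
  RT 36: heading 234 -> 198
  -- iteration 3/10 --
  FD 8: (-4.702,-14.472) -> (-12.311,-16.944) [heading=198, draw]
  RT 36: heading 198 -> 162
  -- iteration 4/10 --
  FD 8: (-12.311,-16.944) -> (-19.919,-14.472) [heading=162, draw]
  RT 36: heading 162 -> 126
  -- iteration 5/10 --
  FD 8: (-19.919,-14.472) -> (-24.621,-8) [heading=126, draw]
  RT 36: heading 126 -> 90
  -- iteration 6/10 --
  FD 8: (-24.621,-8) -> (-24.621,0) [heading=90, draw]
  RT 36: heading 90 -> 54
  -- iteration 7/10 --
  FD 8: (-24.621,0) -> (-19.919,6.472) [heading=54, draw]
  RT 36: heading 54 -> 18
  -- iteration 8/10 --
  FD 8: (-19.919,6.472) -> (-12.311,8.944) [heading=18, draw]
  RT 36: heading 18 -> 342
  -- iteration 9/10 --
  FD 8: (-12.311,8.944) -> (-4.702,6.472) [heading=342, draw]
  RT 36: heading 342 -> 306
  -- iteration 10/10 --
  FD 8: (-4.702,6.472) -> (0,0) [heading=306, draw]
  RT 36: heading 306 -> 270
]
Final: pos=(0,0), heading=270, 10 segment(s) drawn

Start position: (0, 0)
Final position: (0, 0)
Distance = 0; < 1e-6 -> CLOSED

Answer: yes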